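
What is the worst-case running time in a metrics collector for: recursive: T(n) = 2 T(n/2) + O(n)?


Reasoning: master theorem case 2 (merge-sort recurrence)
Complexity: O(n log n)

O(n log n)


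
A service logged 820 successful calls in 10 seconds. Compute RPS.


Formula: throughput = requests / seconds
throughput = 820 / 10
throughput = 82.0 requests/second

82.0 requests/second


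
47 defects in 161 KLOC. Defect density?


Defect density = defects / KLOC
Defect density = 47 / 161
Defect density = 0.292 defects/KLOC

0.292 defects/KLOC


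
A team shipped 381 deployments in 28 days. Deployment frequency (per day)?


Formula: deployments per day = releases / days
= 381 / 28
= 13.607 deploys/day
(equivalently, 95.25 deploys/week)

13.607 deploys/day


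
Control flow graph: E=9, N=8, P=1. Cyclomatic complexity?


Formula: V(G) = E - N + 2P
V(G) = 9 - 8 + 2*1
V(G) = 1 + 2
V(G) = 3

3


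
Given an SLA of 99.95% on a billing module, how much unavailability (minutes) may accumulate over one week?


Formula: allowed downtime = period * (100 - SLA) / 100
Period (week) = 10080 minutes
Unavailability fraction = (100 - 99.95) / 100
Allowed downtime = 10080 * (100 - 99.95) / 100
Allowed downtime = 5.04 minutes

5.04 minutes


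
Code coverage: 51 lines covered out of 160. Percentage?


Coverage = covered / total * 100
Coverage = 51 / 160 * 100
Coverage = 31.88%

31.88%


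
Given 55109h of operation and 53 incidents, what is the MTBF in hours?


Formula: MTBF = Total operating time / Number of failures
MTBF = 55109 / 53
MTBF = 1039.79 hours

1039.79 hours


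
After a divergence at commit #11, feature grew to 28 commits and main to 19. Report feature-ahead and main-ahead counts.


Common ancestor: commit #11
feature commits after divergence: 28 - 11 = 17
main commits after divergence: 19 - 11 = 8
feature is 17 commits ahead of main
main is 8 commits ahead of feature

feature ahead: 17, main ahead: 8


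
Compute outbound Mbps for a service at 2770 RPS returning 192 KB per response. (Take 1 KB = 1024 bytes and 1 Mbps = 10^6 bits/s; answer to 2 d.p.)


Formula: Mbps = payload_bytes * RPS * 8 / 1e6
Payload per request = 192 KB = 192 * 1024 = 196608 bytes
Total bytes/sec = 196608 * 2770 = 544604160
Total bits/sec = 544604160 * 8 = 4356833280
Mbps = 4356833280 / 1e6 = 4356.83

4356.83 Mbps


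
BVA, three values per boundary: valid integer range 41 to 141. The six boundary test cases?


Range: [41, 141]
Boundaries: just below min, min, min+1, max-1, max, just above max
Values: [40, 41, 42, 140, 141, 142]

[40, 41, 42, 140, 141, 142]


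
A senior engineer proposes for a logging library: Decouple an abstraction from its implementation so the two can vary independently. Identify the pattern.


This matches the Bridge pattern

Bridge


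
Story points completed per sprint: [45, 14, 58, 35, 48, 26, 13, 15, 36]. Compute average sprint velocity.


Formula: Avg velocity = Total points / Number of sprints
Points: [45, 14, 58, 35, 48, 26, 13, 15, 36]
Sum = 45 + 14 + 58 + 35 + 48 + 26 + 13 + 15 + 36 = 290
Avg velocity = 290 / 9 = 32.22 points/sprint

32.22 points/sprint


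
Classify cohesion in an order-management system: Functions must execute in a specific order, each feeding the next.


Reasoning: Output of one is input to next
Type: Sequential cohesion

Sequential cohesion


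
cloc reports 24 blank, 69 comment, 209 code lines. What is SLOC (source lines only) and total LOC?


Total LOC = blank + comment + code
Total LOC = 24 + 69 + 209 = 302
SLOC (source only) = code = 209

Total LOC: 302, SLOC: 209


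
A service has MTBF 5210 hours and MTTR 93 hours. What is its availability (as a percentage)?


Availability = MTBF / (MTBF + MTTR)
Availability = 5210 / (5210 + 93)
Availability = 5210 / 5303
Availability = 98.2463%

98.2463%


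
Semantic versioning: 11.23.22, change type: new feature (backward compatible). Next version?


Current: 11.23.22
Change category: 'new feature (backward compatible)' → minor bump
SemVer rule: minor bump → increment MINOR, reset PATCH to 0 (MAJOR unchanged)
New: 11.24.0

11.24.0


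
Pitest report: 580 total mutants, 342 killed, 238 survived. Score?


Mutation score = killed / total * 100
Mutation score = 342 / 580 * 100
Mutation score = 58.97%

58.97%


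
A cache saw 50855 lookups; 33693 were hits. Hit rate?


Formula: hit rate = hits / (hits + misses) * 100
hit rate = 33693 / (33693 + 17162) * 100
hit rate = 33693 / 50855 * 100
hit rate = 66.25%

66.25%


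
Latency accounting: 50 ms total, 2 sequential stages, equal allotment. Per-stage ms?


Formula: per_stage = total_budget / stages
per_stage = 50 / 2
per_stage = 25.0 ms

25.0 ms


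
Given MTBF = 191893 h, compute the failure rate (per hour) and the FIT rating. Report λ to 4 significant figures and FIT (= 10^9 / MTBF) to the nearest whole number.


Formula: λ = 1 / MTBF; FIT = λ × 1e9 = 1e9 / MTBF
λ = 1 / 191893 ≈ 5.211e-06 failures/hour
FIT = 1e9 / 191893 ≈ 5211 failures per 1e9 hours (nearest whole number)

λ = 5.211e-06 /h, FIT = 5211


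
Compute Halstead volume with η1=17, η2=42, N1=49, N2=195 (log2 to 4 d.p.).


Formula: V = N * log2(η), where N = N1 + N2 and η = η1 + η2
η = 17 + 42 = 59
N = 49 + 195 = 244
log2(59) ≈ 5.8826
V = 244 * 5.8826 = 1435.35

1435.35


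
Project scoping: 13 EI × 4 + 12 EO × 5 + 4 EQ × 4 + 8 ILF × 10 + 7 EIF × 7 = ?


UFP = EI*4 + EO*5 + EQ*4 + ILF*10 + EIF*7
UFP = 13*4 + 12*5 + 4*4 + 8*10 + 7*7
UFP = 52 + 60 + 16 + 80 + 49
UFP = 257

257


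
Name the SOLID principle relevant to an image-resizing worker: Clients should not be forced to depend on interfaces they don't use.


This describes the Interface Segregation Principle (ISP)

Interface Segregation Principle (ISP)


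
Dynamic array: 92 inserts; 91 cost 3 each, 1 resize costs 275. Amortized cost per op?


Formula: Amortized cost = Total cost / Operations
Total cost = (91 * 3) + (1 * 275)
Total cost = 273 + 275 = 548
Amortized = 548 / 92 = 5.9565

5.9565


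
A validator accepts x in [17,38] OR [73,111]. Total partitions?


Valid ranges: [17,38] and [73,111]
Class 1: x < 17 — invalid
Class 2: 17 ≤ x ≤ 38 — valid
Class 3: 38 < x < 73 — invalid (gap between ranges)
Class 4: 73 ≤ x ≤ 111 — valid
Class 5: x > 111 — invalid
Total equivalence classes: 5

5 equivalence classes


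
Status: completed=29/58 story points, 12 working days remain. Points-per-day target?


Formula: Required rate = Remaining points / Days left
Remaining = 58 - 29 = 29 points
Required rate = 29 / 12 = 2.42 points/day

2.42 points/day


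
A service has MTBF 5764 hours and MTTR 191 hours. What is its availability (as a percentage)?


Availability = MTBF / (MTBF + MTTR)
Availability = 5764 / (5764 + 191)
Availability = 5764 / 5955
Availability = 96.7926%

96.7926%


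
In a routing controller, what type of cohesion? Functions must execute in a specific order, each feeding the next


Reasoning: Output of one is input to next
Type: Sequential cohesion

Sequential cohesion


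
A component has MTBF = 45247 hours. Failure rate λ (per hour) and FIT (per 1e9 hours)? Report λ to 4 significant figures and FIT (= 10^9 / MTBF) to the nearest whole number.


Formula: λ = 1 / MTBF; FIT = λ × 1e9 = 1e9 / MTBF
λ = 1 / 45247 ≈ 2.210e-05 failures/hour
FIT = 1e9 / 45247 ≈ 22101 failures per 1e9 hours (nearest whole number)

λ = 2.210e-05 /h, FIT = 22101


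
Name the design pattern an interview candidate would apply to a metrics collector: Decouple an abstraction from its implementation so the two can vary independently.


This matches the Bridge pattern

Bridge


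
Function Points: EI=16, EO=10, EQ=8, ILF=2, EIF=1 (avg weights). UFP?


UFP = EI*4 + EO*5 + EQ*4 + ILF*10 + EIF*7
UFP = 16*4 + 10*5 + 8*4 + 2*10 + 1*7
UFP = 64 + 50 + 32 + 20 + 7
UFP = 173

173


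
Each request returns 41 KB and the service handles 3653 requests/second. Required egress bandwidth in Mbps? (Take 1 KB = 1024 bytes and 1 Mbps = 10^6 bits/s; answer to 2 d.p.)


Formula: Mbps = payload_bytes * RPS * 8 / 1e6
Payload per request = 41 KB = 41 * 1024 = 41984 bytes
Total bytes/sec = 41984 * 3653 = 153367552
Total bits/sec = 153367552 * 8 = 1226940416
Mbps = 1226940416 / 1e6 = 1226.94

1226.94 Mbps


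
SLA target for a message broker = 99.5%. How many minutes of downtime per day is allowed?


Formula: allowed downtime = period * (100 - SLA) / 100
Period (day) = 1440 minutes
Unavailability fraction = (100 - 99.5) / 100
Allowed downtime = 1440 * (100 - 99.5) / 100
Allowed downtime = 7.2 minutes

7.2 minutes


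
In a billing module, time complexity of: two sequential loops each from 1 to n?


Reasoning: sequential dominates: O(n) + O(n) = O(n)
Complexity: O(n)

O(n)


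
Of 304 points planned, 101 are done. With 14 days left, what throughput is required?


Formula: Required rate = Remaining points / Days left
Remaining = 304 - 101 = 203 points
Required rate = 203 / 14 = 14.5 points/day

14.5 points/day


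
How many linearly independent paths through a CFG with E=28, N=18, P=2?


Formula: V(G) = E - N + 2P
V(G) = 28 - 18 + 2*2
V(G) = 10 + 4
V(G) = 14

14


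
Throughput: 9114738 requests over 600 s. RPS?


Formula: throughput = requests / seconds
throughput = 9114738 / 600
throughput = 15191.23 requests/second

15191.23 requests/second


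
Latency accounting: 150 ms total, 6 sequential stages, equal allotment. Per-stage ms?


Formula: per_stage = total_budget / stages
per_stage = 150 / 6
per_stage = 25.0 ms

25.0 ms


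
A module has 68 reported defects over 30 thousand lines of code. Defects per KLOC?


Defect density = defects / KLOC
Defect density = 68 / 30
Defect density = 2.267 defects/KLOC

2.267 defects/KLOC


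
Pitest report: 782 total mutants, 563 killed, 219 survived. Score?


Mutation score = killed / total * 100
Mutation score = 563 / 782 * 100
Mutation score = 71.99%

71.99%


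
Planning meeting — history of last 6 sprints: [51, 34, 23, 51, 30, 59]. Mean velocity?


Formula: Avg velocity = Total points / Number of sprints
Points: [51, 34, 23, 51, 30, 59]
Sum = 51 + 34 + 23 + 51 + 30 + 59 = 248
Avg velocity = 248 / 6 = 41.33 points/sprint

41.33 points/sprint


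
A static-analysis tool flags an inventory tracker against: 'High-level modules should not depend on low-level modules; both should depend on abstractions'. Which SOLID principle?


This describes the Dependency Inversion Principle (DIP)

Dependency Inversion Principle (DIP)


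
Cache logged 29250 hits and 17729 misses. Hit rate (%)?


Formula: hit rate = hits / (hits + misses) * 100
hit rate = 29250 / (29250 + 17729) * 100
hit rate = 29250 / 46979 * 100
hit rate = 62.26%

62.26%


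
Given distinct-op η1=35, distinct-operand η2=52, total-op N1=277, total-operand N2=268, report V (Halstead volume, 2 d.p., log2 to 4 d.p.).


Formula: V = N * log2(η), where N = N1 + N2 and η = η1 + η2
η = 35 + 52 = 87
N = 277 + 268 = 545
log2(87) ≈ 6.4429
V = 545 * 6.4429 = 3511.38

3511.38


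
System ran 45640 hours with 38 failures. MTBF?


Formula: MTBF = Total operating time / Number of failures
MTBF = 45640 / 38
MTBF = 1201.05 hours

1201.05 hours


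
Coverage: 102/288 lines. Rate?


Coverage = covered / total * 100
Coverage = 102 / 288 * 100
Coverage = 35.42%

35.42%


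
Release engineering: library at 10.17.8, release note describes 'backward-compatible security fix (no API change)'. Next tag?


Current: 10.17.8
Change category: 'backward-compatible security fix (no API change)' → patch bump
SemVer rule: patch bump → increment PATCH (MAJOR and MINOR unchanged)
New: 10.17.9

10.17.9


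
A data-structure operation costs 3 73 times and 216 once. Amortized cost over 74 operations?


Formula: Amortized cost = Total cost / Operations
Total cost = (73 * 3) + (1 * 216)
Total cost = 219 + 216 = 435
Amortized = 435 / 74 = 5.8784

5.8784


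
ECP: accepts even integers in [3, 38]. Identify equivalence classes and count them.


Constraint: even integers in [3, 38]
Class 1: x < 3 — out-of-range invalid
Class 2: x in [3,38] but odd — wrong type invalid
Class 3: x in [3,38] and even — valid
Class 4: x > 38 — out-of-range invalid
Total equivalence classes: 4

4 equivalence classes


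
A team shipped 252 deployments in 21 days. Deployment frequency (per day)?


Formula: deployments per day = releases / days
= 252 / 21
= 12.0 deploys/day
(equivalently, 84.0 deploys/week)

12.0 deploys/day


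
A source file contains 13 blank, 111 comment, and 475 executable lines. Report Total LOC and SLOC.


Total LOC = blank + comment + code
Total LOC = 13 + 111 + 475 = 599
SLOC (source only) = code = 475

Total LOC: 599, SLOC: 475


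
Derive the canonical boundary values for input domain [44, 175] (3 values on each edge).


Range: [44, 175]
Boundaries: just below min, min, min+1, max-1, max, just above max
Values: [43, 44, 45, 174, 175, 176]

[43, 44, 45, 174, 175, 176]


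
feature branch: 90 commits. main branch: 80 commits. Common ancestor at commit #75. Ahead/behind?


Common ancestor: commit #75
feature commits after divergence: 90 - 75 = 15
main commits after divergence: 80 - 75 = 5
feature is 15 commits ahead of main
main is 5 commits ahead of feature

feature ahead: 15, main ahead: 5


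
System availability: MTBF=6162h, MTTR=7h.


Availability = MTBF / (MTBF + MTTR)
Availability = 6162 / (6162 + 7)
Availability = 6162 / 6169
Availability = 99.8865%

99.8865%


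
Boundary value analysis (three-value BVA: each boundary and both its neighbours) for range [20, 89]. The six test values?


Range: [20, 89]
Boundaries: just below min, min, min+1, max-1, max, just above max
Values: [19, 20, 21, 88, 89, 90]

[19, 20, 21, 88, 89, 90]


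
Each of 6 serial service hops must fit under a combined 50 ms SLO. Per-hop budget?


Formula: per_stage = total_budget / stages
per_stage = 50 / 6
per_stage = 8.33 ms

8.33 ms


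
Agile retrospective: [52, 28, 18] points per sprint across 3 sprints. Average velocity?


Formula: Avg velocity = Total points / Number of sprints
Points: [52, 28, 18]
Sum = 52 + 28 + 18 = 98
Avg velocity = 98 / 3 = 32.67 points/sprint

32.67 points/sprint


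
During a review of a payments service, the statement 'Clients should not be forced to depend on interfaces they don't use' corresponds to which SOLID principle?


This describes the Interface Segregation Principle (ISP)

Interface Segregation Principle (ISP)


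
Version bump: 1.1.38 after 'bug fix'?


Current: 1.1.38
Change category: 'bug fix' → patch bump
SemVer rule: patch bump → increment PATCH (MAJOR and MINOR unchanged)
New: 1.1.39

1.1.39


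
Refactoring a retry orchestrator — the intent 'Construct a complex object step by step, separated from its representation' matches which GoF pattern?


This matches the Builder pattern

Builder


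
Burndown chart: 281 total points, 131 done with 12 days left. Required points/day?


Formula: Required rate = Remaining points / Days left
Remaining = 281 - 131 = 150 points
Required rate = 150 / 12 = 12.5 points/day

12.5 points/day


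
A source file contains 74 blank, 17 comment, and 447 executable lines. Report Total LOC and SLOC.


Total LOC = blank + comment + code
Total LOC = 74 + 17 + 447 = 538
SLOC (source only) = code = 447

Total LOC: 538, SLOC: 447


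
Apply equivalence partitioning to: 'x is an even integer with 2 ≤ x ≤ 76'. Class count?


Constraint: even integers in [2, 76]
Class 1: x < 2 — out-of-range invalid
Class 2: x in [2,76] but odd — wrong type invalid
Class 3: x in [2,76] and even — valid
Class 4: x > 76 — out-of-range invalid
Total equivalence classes: 4

4 equivalence classes


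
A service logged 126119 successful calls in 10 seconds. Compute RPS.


Formula: throughput = requests / seconds
throughput = 126119 / 10
throughput = 12611.9 requests/second

12611.9 requests/second


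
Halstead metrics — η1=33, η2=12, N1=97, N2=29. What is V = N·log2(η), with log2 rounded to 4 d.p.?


Formula: V = N * log2(η), where N = N1 + N2 and η = η1 + η2
η = 33 + 12 = 45
N = 97 + 29 = 126
log2(45) ≈ 5.4919
V = 126 * 5.4919 = 691.98

691.98


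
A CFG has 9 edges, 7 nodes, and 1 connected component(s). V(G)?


Formula: V(G) = E - N + 2P
V(G) = 9 - 7 + 2*1
V(G) = 2 + 2
V(G) = 4

4


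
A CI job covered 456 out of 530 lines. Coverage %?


Coverage = covered / total * 100
Coverage = 456 / 530 * 100
Coverage = 86.04%

86.04%


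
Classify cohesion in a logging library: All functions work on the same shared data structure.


Reasoning: Functions share data
Type: Communicational cohesion

Communicational cohesion


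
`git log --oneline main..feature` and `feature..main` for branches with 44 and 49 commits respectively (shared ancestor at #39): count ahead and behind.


Common ancestor: commit #39
feature commits after divergence: 44 - 39 = 5
main commits after divergence: 49 - 39 = 10
feature is 5 commits ahead of main
main is 10 commits ahead of feature

feature ahead: 5, main ahead: 10


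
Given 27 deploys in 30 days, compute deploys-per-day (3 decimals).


Formula: deployments per day = releases / days
= 27 / 30
= 0.9 deploys/day
(equivalently, 6.3 deploys/week)

0.9 deploys/day


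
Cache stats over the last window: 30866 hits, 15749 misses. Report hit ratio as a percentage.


Formula: hit rate = hits / (hits + misses) * 100
hit rate = 30866 / (30866 + 15749) * 100
hit rate = 30866 / 46615 * 100
hit rate = 66.21%

66.21%


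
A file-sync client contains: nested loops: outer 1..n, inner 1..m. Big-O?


Reasoning: product of independent bounds
Complexity: O(n*m)

O(n*m)


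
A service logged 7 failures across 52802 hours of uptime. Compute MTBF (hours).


Formula: MTBF = Total operating time / Number of failures
MTBF = 52802 / 7
MTBF = 7543.14 hours

7543.14 hours


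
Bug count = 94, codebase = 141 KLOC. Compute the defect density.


Defect density = defects / KLOC
Defect density = 94 / 141
Defect density = 0.667 defects/KLOC

0.667 defects/KLOC


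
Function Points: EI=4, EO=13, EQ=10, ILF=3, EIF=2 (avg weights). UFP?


UFP = EI*4 + EO*5 + EQ*4 + ILF*10 + EIF*7
UFP = 4*4 + 13*5 + 10*4 + 3*10 + 2*7
UFP = 16 + 65 + 40 + 30 + 14
UFP = 165

165


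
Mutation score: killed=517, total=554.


Mutation score = killed / total * 100
Mutation score = 517 / 554 * 100
Mutation score = 93.32%

93.32%


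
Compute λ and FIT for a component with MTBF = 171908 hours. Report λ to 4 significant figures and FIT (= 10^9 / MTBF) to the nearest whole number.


Formula: λ = 1 / MTBF; FIT = λ × 1e9 = 1e9 / MTBF
λ = 1 / 171908 ≈ 5.817e-06 failures/hour
FIT = 1e9 / 171908 ≈ 5817 failures per 1e9 hours (nearest whole number)

λ = 5.817e-06 /h, FIT = 5817


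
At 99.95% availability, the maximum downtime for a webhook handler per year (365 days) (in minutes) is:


Formula: allowed downtime = period * (100 - SLA) / 100
Period (year (365 days)) = 525600 minutes
Unavailability fraction = (100 - 99.95) / 100
Allowed downtime = 525600 * (100 - 99.95) / 100
Allowed downtime = 262.8 minutes

262.8 minutes


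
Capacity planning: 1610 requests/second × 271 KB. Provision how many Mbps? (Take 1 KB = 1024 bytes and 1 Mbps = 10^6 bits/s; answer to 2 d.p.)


Formula: Mbps = payload_bytes * RPS * 8 / 1e6
Payload per request = 271 KB = 271 * 1024 = 277504 bytes
Total bytes/sec = 277504 * 1610 = 446781440
Total bits/sec = 446781440 * 8 = 3574251520
Mbps = 3574251520 / 1e6 = 3574.25

3574.25 Mbps


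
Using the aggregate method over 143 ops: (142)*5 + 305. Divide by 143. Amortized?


Formula: Amortized cost = Total cost / Operations
Total cost = (142 * 5) + (1 * 305)
Total cost = 710 + 305 = 1015
Amortized = 1015 / 143 = 7.0979

7.0979


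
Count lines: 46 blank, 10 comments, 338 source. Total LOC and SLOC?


Total LOC = blank + comment + code
Total LOC = 46 + 10 + 338 = 394
SLOC (source only) = code = 338

Total LOC: 394, SLOC: 338


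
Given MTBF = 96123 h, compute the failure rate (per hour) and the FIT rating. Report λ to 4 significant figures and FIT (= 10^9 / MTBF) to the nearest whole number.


Formula: λ = 1 / MTBF; FIT = λ × 1e9 = 1e9 / MTBF
λ = 1 / 96123 ≈ 1.040e-05 failures/hour
FIT = 1e9 / 96123 ≈ 10403 failures per 1e9 hours (nearest whole number)

λ = 1.040e-05 /h, FIT = 10403


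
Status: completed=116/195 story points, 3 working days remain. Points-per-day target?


Formula: Required rate = Remaining points / Days left
Remaining = 195 - 116 = 79 points
Required rate = 79 / 3 = 26.33 points/day

26.33 points/day


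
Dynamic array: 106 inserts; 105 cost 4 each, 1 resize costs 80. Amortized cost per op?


Formula: Amortized cost = Total cost / Operations
Total cost = (105 * 4) + (1 * 80)
Total cost = 420 + 80 = 500
Amortized = 500 / 106 = 4.717

4.717


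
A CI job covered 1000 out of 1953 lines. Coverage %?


Coverage = covered / total * 100
Coverage = 1000 / 1953 * 100
Coverage = 51.2%

51.2%


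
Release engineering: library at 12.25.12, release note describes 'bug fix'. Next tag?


Current: 12.25.12
Change category: 'bug fix' → patch bump
SemVer rule: patch bump → increment PATCH (MAJOR and MINOR unchanged)
New: 12.25.13

12.25.13


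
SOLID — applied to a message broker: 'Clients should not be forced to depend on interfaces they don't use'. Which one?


This describes the Interface Segregation Principle (ISP)

Interface Segregation Principle (ISP)


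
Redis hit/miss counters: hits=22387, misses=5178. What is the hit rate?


Formula: hit rate = hits / (hits + misses) * 100
hit rate = 22387 / (22387 + 5178) * 100
hit rate = 22387 / 27565 * 100
hit rate = 81.22%

81.22%


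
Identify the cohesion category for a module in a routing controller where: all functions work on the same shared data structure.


Reasoning: Functions share data
Type: Communicational cohesion

Communicational cohesion


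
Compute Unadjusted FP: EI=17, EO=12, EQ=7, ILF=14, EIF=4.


UFP = EI*4 + EO*5 + EQ*4 + ILF*10 + EIF*7
UFP = 17*4 + 12*5 + 7*4 + 14*10 + 4*7
UFP = 68 + 60 + 28 + 140 + 28
UFP = 324

324


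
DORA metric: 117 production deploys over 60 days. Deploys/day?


Formula: deployments per day = releases / days
= 117 / 60
= 1.95 deploys/day
(equivalently, 13.65 deploys/week)

1.95 deploys/day


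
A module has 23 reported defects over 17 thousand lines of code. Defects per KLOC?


Defect density = defects / KLOC
Defect density = 23 / 17
Defect density = 1.353 defects/KLOC

1.353 defects/KLOC


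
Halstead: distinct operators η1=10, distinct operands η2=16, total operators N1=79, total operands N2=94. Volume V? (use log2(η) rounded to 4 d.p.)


Formula: V = N * log2(η), where N = N1 + N2 and η = η1 + η2
η = 10 + 16 = 26
N = 79 + 94 = 173
log2(26) ≈ 4.7004
V = 173 * 4.7004 = 813.17

813.17


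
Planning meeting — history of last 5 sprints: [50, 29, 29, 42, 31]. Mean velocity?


Formula: Avg velocity = Total points / Number of sprints
Points: [50, 29, 29, 42, 31]
Sum = 50 + 29 + 29 + 42 + 31 = 181
Avg velocity = 181 / 5 = 36.2 points/sprint

36.2 points/sprint


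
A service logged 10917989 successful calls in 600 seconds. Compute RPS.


Formula: throughput = requests / seconds
throughput = 10917989 / 600
throughput = 18196.65 requests/second

18196.65 requests/second


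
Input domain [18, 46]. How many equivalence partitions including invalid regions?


Valid range: [18, 46]
Class 1: x < 18 — invalid
Class 2: 18 ≤ x ≤ 46 — valid
Class 3: x > 46 — invalid
Total equivalence classes: 3

3 equivalence classes


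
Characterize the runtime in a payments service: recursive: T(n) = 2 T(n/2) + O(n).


Reasoning: master theorem case 2 (merge-sort recurrence)
Complexity: O(n log n)

O(n log n)


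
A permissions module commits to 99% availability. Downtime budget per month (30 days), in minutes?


Formula: allowed downtime = period * (100 - SLA) / 100
Period (month (30 days)) = 43200 minutes
Unavailability fraction = (100 - 99.0) / 100
Allowed downtime = 43200 * (100 - 99.0) / 100
Allowed downtime = 432.0 minutes

432.0 minutes


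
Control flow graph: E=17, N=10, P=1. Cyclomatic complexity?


Formula: V(G) = E - N + 2P
V(G) = 17 - 10 + 2*1
V(G) = 7 + 2
V(G) = 9

9


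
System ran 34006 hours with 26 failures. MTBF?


Formula: MTBF = Total operating time / Number of failures
MTBF = 34006 / 26
MTBF = 1307.92 hours

1307.92 hours


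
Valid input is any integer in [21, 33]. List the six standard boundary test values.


Range: [21, 33]
Boundaries: just below min, min, min+1, max-1, max, just above max
Values: [20, 21, 22, 32, 33, 34]

[20, 21, 22, 32, 33, 34]


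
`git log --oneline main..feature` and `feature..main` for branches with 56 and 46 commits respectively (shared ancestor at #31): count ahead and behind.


Common ancestor: commit #31
feature commits after divergence: 56 - 31 = 25
main commits after divergence: 46 - 31 = 15
feature is 25 commits ahead of main
main is 15 commits ahead of feature

feature ahead: 25, main ahead: 15


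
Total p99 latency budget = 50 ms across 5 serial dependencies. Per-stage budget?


Formula: per_stage = total_budget / stages
per_stage = 50 / 5
per_stage = 10.0 ms

10.0 ms


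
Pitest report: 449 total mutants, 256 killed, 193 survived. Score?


Mutation score = killed / total * 100
Mutation score = 256 / 449 * 100
Mutation score = 57.02%

57.02%


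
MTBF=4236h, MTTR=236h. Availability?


Availability = MTBF / (MTBF + MTTR)
Availability = 4236 / (4236 + 236)
Availability = 4236 / 4472
Availability = 94.7227%

94.7227%


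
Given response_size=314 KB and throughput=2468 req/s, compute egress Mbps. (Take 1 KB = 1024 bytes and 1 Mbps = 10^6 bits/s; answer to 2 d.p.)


Formula: Mbps = payload_bytes * RPS * 8 / 1e6
Payload per request = 314 KB = 314 * 1024 = 321536 bytes
Total bytes/sec = 321536 * 2468 = 793550848
Total bits/sec = 793550848 * 8 = 6348406784
Mbps = 6348406784 / 1e6 = 6348.41

6348.41 Mbps


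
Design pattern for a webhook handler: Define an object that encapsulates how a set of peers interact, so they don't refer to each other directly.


This matches the Mediator pattern

Mediator


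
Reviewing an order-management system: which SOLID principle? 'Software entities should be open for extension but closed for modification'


This describes the Open/Closed Principle (OCP)

Open/Closed Principle (OCP)


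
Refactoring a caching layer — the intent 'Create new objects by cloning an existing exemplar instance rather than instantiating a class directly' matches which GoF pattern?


This matches the Prototype pattern

Prototype


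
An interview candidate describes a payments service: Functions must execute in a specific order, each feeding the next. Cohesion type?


Reasoning: Output of one is input to next
Type: Sequential cohesion

Sequential cohesion


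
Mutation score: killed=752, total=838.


Mutation score = killed / total * 100
Mutation score = 752 / 838 * 100
Mutation score = 89.74%

89.74%


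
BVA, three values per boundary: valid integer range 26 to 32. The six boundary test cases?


Range: [26, 32]
Boundaries: just below min, min, min+1, max-1, max, just above max
Values: [25, 26, 27, 31, 32, 33]

[25, 26, 27, 31, 32, 33]


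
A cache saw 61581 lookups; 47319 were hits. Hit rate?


Formula: hit rate = hits / (hits + misses) * 100
hit rate = 47319 / (47319 + 14262) * 100
hit rate = 47319 / 61581 * 100
hit rate = 76.84%

76.84%


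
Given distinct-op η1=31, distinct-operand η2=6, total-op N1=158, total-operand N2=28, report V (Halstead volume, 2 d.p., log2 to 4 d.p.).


Formula: V = N * log2(η), where N = N1 + N2 and η = η1 + η2
η = 31 + 6 = 37
N = 158 + 28 = 186
log2(37) ≈ 5.2095
V = 186 * 5.2095 = 968.97

968.97


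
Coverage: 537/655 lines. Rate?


Coverage = covered / total * 100
Coverage = 537 / 655 * 100
Coverage = 81.98%

81.98%


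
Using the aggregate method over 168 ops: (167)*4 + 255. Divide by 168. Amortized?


Formula: Amortized cost = Total cost / Operations
Total cost = (167 * 4) + (1 * 255)
Total cost = 668 + 255 = 923
Amortized = 923 / 168 = 5.494

5.494


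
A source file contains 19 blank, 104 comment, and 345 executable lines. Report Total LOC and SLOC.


Total LOC = blank + comment + code
Total LOC = 19 + 104 + 345 = 468
SLOC (source only) = code = 345

Total LOC: 468, SLOC: 345


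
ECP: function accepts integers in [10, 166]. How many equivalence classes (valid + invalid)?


Valid range: [10, 166]
Class 1: x < 10 — invalid
Class 2: 10 ≤ x ≤ 166 — valid
Class 3: x > 166 — invalid
Total equivalence classes: 3

3 equivalence classes


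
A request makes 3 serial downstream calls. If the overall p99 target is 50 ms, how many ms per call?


Formula: per_stage = total_budget / stages
per_stage = 50 / 3
per_stage = 16.67 ms

16.67 ms


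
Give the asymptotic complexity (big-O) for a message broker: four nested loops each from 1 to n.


Reasoning: four levels of nesting
Complexity: O(n^4)

O(n^4)


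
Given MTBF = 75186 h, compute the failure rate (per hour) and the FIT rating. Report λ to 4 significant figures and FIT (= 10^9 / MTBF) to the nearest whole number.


Formula: λ = 1 / MTBF; FIT = λ × 1e9 = 1e9 / MTBF
λ = 1 / 75186 ≈ 1.330e-05 failures/hour
FIT = 1e9 / 75186 ≈ 13300 failures per 1e9 hours (nearest whole number)

λ = 1.330e-05 /h, FIT = 13300


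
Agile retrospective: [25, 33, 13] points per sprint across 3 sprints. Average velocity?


Formula: Avg velocity = Total points / Number of sprints
Points: [25, 33, 13]
Sum = 25 + 33 + 13 = 71
Avg velocity = 71 / 3 = 23.67 points/sprint

23.67 points/sprint


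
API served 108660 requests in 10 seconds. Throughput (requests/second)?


Formula: throughput = requests / seconds
throughput = 108660 / 10
throughput = 10866.0 requests/second

10866.0 requests/second


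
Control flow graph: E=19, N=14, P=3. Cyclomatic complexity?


Formula: V(G) = E - N + 2P
V(G) = 19 - 14 + 2*3
V(G) = 5 + 6
V(G) = 11

11


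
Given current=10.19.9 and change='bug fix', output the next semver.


Current: 10.19.9
Change category: 'bug fix' → patch bump
SemVer rule: patch bump → increment PATCH (MAJOR and MINOR unchanged)
New: 10.19.10

10.19.10


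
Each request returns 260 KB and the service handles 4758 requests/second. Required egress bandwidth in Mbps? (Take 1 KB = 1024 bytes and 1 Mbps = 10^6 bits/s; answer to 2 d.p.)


Formula: Mbps = payload_bytes * RPS * 8 / 1e6
Payload per request = 260 KB = 260 * 1024 = 266240 bytes
Total bytes/sec = 266240 * 4758 = 1266769920
Total bits/sec = 1266769920 * 8 = 10134159360
Mbps = 10134159360 / 1e6 = 10134.16

10134.16 Mbps


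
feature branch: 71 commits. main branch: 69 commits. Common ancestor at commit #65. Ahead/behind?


Common ancestor: commit #65
feature commits after divergence: 71 - 65 = 6
main commits after divergence: 69 - 65 = 4
feature is 6 commits ahead of main
main is 4 commits ahead of feature

feature ahead: 6, main ahead: 4


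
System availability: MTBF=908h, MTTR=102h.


Availability = MTBF / (MTBF + MTTR)
Availability = 908 / (908 + 102)
Availability = 908 / 1010
Availability = 89.901%

89.901%


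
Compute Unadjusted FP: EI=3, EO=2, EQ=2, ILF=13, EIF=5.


UFP = EI*4 + EO*5 + EQ*4 + ILF*10 + EIF*7
UFP = 3*4 + 2*5 + 2*4 + 13*10 + 5*7
UFP = 12 + 10 + 8 + 130 + 35
UFP = 195

195


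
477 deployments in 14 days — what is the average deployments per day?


Formula: deployments per day = releases / days
= 477 / 14
= 34.071 deploys/day
(equivalently, 238.5 deploys/week)

34.071 deploys/day


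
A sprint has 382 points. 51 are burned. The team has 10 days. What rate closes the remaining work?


Formula: Required rate = Remaining points / Days left
Remaining = 382 - 51 = 331 points
Required rate = 331 / 10 = 33.1 points/day

33.1 points/day


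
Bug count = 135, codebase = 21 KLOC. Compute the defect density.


Defect density = defects / KLOC
Defect density = 135 / 21
Defect density = 6.429 defects/KLOC

6.429 defects/KLOC


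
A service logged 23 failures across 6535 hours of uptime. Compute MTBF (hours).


Formula: MTBF = Total operating time / Number of failures
MTBF = 6535 / 23
MTBF = 284.13 hours

284.13 hours


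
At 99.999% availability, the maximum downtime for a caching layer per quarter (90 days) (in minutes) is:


Formula: allowed downtime = period * (100 - SLA) / 100
Period (quarter (90 days)) = 129600 minutes
Unavailability fraction = (100 - 99.999) / 100
Allowed downtime = 129600 * (100 - 99.999) / 100
Allowed downtime = 1.296 minutes

1.296 minutes


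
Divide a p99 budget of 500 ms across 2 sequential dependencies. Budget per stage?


Formula: per_stage = total_budget / stages
per_stage = 500 / 2
per_stage = 250.0 ms

250.0 ms


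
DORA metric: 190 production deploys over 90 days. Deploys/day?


Formula: deployments per day = releases / days
= 190 / 90
= 2.111 deploys/day
(equivalently, 14.78 deploys/week)

2.111 deploys/day


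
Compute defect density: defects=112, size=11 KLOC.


Defect density = defects / KLOC
Defect density = 112 / 11
Defect density = 10.182 defects/KLOC

10.182 defects/KLOC


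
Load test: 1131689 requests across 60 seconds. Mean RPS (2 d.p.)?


Formula: throughput = requests / seconds
throughput = 1131689 / 60
throughput = 18861.48 requests/second

18861.48 requests/second


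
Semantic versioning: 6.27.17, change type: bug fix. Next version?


Current: 6.27.17
Change category: 'bug fix' → patch bump
SemVer rule: patch bump → increment PATCH (MAJOR and MINOR unchanged)
New: 6.27.18

6.27.18


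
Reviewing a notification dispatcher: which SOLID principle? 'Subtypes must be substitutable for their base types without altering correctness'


This describes the Liskov Substitution Principle (LSP)

Liskov Substitution Principle (LSP)


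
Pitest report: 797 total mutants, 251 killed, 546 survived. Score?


Mutation score = killed / total * 100
Mutation score = 251 / 797 * 100
Mutation score = 31.49%

31.49%


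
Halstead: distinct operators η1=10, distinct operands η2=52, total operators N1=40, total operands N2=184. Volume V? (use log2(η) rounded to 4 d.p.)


Formula: V = N * log2(η), where N = N1 + N2 and η = η1 + η2
η = 10 + 52 = 62
N = 40 + 184 = 224
log2(62) ≈ 5.9542
V = 224 * 5.9542 = 1333.74

1333.74


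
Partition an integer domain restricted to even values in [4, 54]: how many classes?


Constraint: even integers in [4, 54]
Class 1: x < 4 — out-of-range invalid
Class 2: x in [4,54] but odd — wrong type invalid
Class 3: x in [4,54] and even — valid
Class 4: x > 54 — out-of-range invalid
Total equivalence classes: 4

4 equivalence classes


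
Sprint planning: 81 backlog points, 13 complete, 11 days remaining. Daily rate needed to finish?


Formula: Required rate = Remaining points / Days left
Remaining = 81 - 13 = 68 points
Required rate = 68 / 11 = 6.18 points/day

6.18 points/day


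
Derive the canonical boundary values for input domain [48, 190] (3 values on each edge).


Range: [48, 190]
Boundaries: just below min, min, min+1, max-1, max, just above max
Values: [47, 48, 49, 189, 190, 191]

[47, 48, 49, 189, 190, 191]


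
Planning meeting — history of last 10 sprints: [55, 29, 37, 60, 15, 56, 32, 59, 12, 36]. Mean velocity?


Formula: Avg velocity = Total points / Number of sprints
Points: [55, 29, 37, 60, 15, 56, 32, 59, 12, 36]
Sum = 55 + 29 + 37 + 60 + 15 + 56 + 32 + 59 + 12 + 36 = 391
Avg velocity = 391 / 10 = 39.1 points/sprint

39.1 points/sprint


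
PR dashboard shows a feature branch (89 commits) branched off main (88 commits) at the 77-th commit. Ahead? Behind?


Common ancestor: commit #77
feature commits after divergence: 89 - 77 = 12
main commits after divergence: 88 - 77 = 11
feature is 12 commits ahead of main
main is 11 commits ahead of feature

feature ahead: 12, main ahead: 11


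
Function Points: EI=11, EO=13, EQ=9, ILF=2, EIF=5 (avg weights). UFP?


UFP = EI*4 + EO*5 + EQ*4 + ILF*10 + EIF*7
UFP = 11*4 + 13*5 + 9*4 + 2*10 + 5*7
UFP = 44 + 65 + 36 + 20 + 35
UFP = 200

200


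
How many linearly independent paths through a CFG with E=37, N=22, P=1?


Formula: V(G) = E - N + 2P
V(G) = 37 - 22 + 2*1
V(G) = 15 + 2
V(G) = 17

17


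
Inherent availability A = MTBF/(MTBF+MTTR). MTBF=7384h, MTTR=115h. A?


Availability = MTBF / (MTBF + MTTR)
Availability = 7384 / (7384 + 115)
Availability = 7384 / 7499
Availability = 98.4665%

98.4665%


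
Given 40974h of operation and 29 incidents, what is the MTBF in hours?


Formula: MTBF = Total operating time / Number of failures
MTBF = 40974 / 29
MTBF = 1412.9 hours

1412.9 hours


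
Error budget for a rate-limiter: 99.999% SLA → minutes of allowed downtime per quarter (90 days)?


Formula: allowed downtime = period * (100 - SLA) / 100
Period (quarter (90 days)) = 129600 minutes
Unavailability fraction = (100 - 99.999) / 100
Allowed downtime = 129600 * (100 - 99.999) / 100
Allowed downtime = 1.296 minutes

1.296 minutes


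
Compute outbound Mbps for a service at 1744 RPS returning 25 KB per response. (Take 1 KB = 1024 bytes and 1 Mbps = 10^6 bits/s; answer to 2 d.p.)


Formula: Mbps = payload_bytes * RPS * 8 / 1e6
Payload per request = 25 KB = 25 * 1024 = 25600 bytes
Total bytes/sec = 25600 * 1744 = 44646400
Total bits/sec = 44646400 * 8 = 357171200
Mbps = 357171200 / 1e6 = 357.17

357.17 Mbps


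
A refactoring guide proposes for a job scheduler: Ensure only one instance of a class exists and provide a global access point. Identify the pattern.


This matches the Singleton pattern

Singleton


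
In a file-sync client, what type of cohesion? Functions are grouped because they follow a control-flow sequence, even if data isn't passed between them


Reasoning: Grouped by order of execution within a routine, not by data flow
Type: Procedural cohesion

Procedural cohesion


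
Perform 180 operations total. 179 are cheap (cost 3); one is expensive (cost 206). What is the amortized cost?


Formula: Amortized cost = Total cost / Operations
Total cost = (179 * 3) + (1 * 206)
Total cost = 537 + 206 = 743
Amortized = 743 / 180 = 4.1278

4.1278


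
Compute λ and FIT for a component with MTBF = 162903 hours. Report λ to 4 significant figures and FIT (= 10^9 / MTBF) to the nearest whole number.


Formula: λ = 1 / MTBF; FIT = λ × 1e9 = 1e9 / MTBF
λ = 1 / 162903 ≈ 6.139e-06 failures/hour
FIT = 1e9 / 162903 ≈ 6139 failures per 1e9 hours (nearest whole number)

λ = 6.139e-06 /h, FIT = 6139


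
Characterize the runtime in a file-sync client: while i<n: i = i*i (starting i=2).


Reasoning: squaring drives double-exponential growth; iterations ~ log log n
Complexity: O(log log n)

O(log log n)


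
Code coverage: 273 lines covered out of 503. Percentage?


Coverage = covered / total * 100
Coverage = 273 / 503 * 100
Coverage = 54.27%

54.27%


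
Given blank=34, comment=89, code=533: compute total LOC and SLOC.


Total LOC = blank + comment + code
Total LOC = 34 + 89 + 533 = 656
SLOC (source only) = code = 533

Total LOC: 656, SLOC: 533


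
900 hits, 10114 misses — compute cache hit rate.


Formula: hit rate = hits / (hits + misses) * 100
hit rate = 900 / (900 + 10114) * 100
hit rate = 900 / 11014 * 100
hit rate = 8.17%

8.17%


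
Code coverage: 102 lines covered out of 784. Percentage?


Coverage = covered / total * 100
Coverage = 102 / 784 * 100
Coverage = 13.01%

13.01%
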